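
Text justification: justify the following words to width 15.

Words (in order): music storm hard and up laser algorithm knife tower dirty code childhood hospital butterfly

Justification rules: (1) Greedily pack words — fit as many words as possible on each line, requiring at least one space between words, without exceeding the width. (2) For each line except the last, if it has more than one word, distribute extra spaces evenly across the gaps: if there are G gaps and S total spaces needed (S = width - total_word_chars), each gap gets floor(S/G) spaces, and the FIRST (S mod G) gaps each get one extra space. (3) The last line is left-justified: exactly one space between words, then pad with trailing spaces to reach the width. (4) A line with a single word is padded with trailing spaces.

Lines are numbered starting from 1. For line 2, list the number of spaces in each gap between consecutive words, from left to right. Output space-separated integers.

Answer: 3 3

Derivation:
Line 1: ['music', 'storm'] (min_width=11, slack=4)
Line 2: ['hard', 'and', 'up'] (min_width=11, slack=4)
Line 3: ['laser', 'algorithm'] (min_width=15, slack=0)
Line 4: ['knife', 'tower'] (min_width=11, slack=4)
Line 5: ['dirty', 'code'] (min_width=10, slack=5)
Line 6: ['childhood'] (min_width=9, slack=6)
Line 7: ['hospital'] (min_width=8, slack=7)
Line 8: ['butterfly'] (min_width=9, slack=6)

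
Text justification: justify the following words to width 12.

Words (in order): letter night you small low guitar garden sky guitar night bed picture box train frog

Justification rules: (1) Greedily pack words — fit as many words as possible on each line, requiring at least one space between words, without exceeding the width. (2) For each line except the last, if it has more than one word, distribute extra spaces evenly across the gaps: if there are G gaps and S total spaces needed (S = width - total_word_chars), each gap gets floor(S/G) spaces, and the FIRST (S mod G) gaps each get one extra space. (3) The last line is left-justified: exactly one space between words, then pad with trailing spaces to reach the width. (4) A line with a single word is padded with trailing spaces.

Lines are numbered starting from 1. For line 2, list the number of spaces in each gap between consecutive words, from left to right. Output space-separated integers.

Line 1: ['letter', 'night'] (min_width=12, slack=0)
Line 2: ['you', 'small'] (min_width=9, slack=3)
Line 3: ['low', 'guitar'] (min_width=10, slack=2)
Line 4: ['garden', 'sky'] (min_width=10, slack=2)
Line 5: ['guitar', 'night'] (min_width=12, slack=0)
Line 6: ['bed', 'picture'] (min_width=11, slack=1)
Line 7: ['box', 'train'] (min_width=9, slack=3)
Line 8: ['frog'] (min_width=4, slack=8)

Answer: 4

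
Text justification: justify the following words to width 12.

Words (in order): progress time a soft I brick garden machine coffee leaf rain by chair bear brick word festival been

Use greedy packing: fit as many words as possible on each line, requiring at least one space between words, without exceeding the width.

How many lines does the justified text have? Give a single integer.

Answer: 11

Derivation:
Line 1: ['progress'] (min_width=8, slack=4)
Line 2: ['time', 'a', 'soft'] (min_width=11, slack=1)
Line 3: ['I', 'brick'] (min_width=7, slack=5)
Line 4: ['garden'] (min_width=6, slack=6)
Line 5: ['machine'] (min_width=7, slack=5)
Line 6: ['coffee', 'leaf'] (min_width=11, slack=1)
Line 7: ['rain', 'by'] (min_width=7, slack=5)
Line 8: ['chair', 'bear'] (min_width=10, slack=2)
Line 9: ['brick', 'word'] (min_width=10, slack=2)
Line 10: ['festival'] (min_width=8, slack=4)
Line 11: ['been'] (min_width=4, slack=8)
Total lines: 11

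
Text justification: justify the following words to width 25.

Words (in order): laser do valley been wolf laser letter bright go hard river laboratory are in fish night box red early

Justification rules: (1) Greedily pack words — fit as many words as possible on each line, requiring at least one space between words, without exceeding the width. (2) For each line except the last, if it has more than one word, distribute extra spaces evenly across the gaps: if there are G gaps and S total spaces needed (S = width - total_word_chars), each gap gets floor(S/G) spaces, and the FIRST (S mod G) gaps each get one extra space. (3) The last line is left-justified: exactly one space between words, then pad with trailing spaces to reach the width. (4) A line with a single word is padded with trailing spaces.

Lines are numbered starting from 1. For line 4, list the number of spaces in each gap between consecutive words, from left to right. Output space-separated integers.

Answer: 2 2 2 2

Derivation:
Line 1: ['laser', 'do', 'valley', 'been', 'wolf'] (min_width=25, slack=0)
Line 2: ['laser', 'letter', 'bright', 'go'] (min_width=22, slack=3)
Line 3: ['hard', 'river', 'laboratory', 'are'] (min_width=25, slack=0)
Line 4: ['in', 'fish', 'night', 'box', 'red'] (min_width=21, slack=4)
Line 5: ['early'] (min_width=5, slack=20)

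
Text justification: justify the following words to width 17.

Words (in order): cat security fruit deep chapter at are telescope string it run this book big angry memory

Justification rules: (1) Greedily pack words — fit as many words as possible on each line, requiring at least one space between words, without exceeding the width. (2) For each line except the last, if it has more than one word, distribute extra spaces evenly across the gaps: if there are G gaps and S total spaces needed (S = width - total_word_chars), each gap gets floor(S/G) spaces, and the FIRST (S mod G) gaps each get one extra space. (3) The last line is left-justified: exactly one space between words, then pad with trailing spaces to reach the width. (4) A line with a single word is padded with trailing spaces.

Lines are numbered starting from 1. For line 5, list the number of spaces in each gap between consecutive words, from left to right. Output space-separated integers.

Answer: 2 1 1

Derivation:
Line 1: ['cat', 'security'] (min_width=12, slack=5)
Line 2: ['fruit', 'deep'] (min_width=10, slack=7)
Line 3: ['chapter', 'at', 'are'] (min_width=14, slack=3)
Line 4: ['telescope', 'string'] (min_width=16, slack=1)
Line 5: ['it', 'run', 'this', 'book'] (min_width=16, slack=1)
Line 6: ['big', 'angry', 'memory'] (min_width=16, slack=1)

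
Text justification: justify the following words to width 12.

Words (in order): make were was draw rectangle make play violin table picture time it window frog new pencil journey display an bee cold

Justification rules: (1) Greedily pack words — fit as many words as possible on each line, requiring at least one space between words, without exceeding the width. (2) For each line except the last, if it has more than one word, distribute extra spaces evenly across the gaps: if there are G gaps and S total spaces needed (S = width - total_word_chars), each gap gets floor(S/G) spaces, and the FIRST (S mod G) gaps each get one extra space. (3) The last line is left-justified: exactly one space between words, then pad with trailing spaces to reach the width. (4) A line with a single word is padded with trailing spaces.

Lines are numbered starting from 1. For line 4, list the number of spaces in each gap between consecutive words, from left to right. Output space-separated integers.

Answer: 4

Derivation:
Line 1: ['make', 'were'] (min_width=9, slack=3)
Line 2: ['was', 'draw'] (min_width=8, slack=4)
Line 3: ['rectangle'] (min_width=9, slack=3)
Line 4: ['make', 'play'] (min_width=9, slack=3)
Line 5: ['violin', 'table'] (min_width=12, slack=0)
Line 6: ['picture', 'time'] (min_width=12, slack=0)
Line 7: ['it', 'window'] (min_width=9, slack=3)
Line 8: ['frog', 'new'] (min_width=8, slack=4)
Line 9: ['pencil'] (min_width=6, slack=6)
Line 10: ['journey'] (min_width=7, slack=5)
Line 11: ['display', 'an'] (min_width=10, slack=2)
Line 12: ['bee', 'cold'] (min_width=8, slack=4)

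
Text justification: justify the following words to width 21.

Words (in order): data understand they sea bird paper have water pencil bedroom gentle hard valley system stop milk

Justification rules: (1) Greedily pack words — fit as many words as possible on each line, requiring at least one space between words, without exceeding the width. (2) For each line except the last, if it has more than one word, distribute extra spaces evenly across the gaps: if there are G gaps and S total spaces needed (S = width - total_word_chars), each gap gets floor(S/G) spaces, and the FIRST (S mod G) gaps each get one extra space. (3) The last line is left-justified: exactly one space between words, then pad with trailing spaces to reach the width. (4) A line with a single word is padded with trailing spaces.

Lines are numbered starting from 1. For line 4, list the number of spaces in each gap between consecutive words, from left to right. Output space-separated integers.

Answer: 3 2

Derivation:
Line 1: ['data', 'understand', 'they'] (min_width=20, slack=1)
Line 2: ['sea', 'bird', 'paper', 'have'] (min_width=19, slack=2)
Line 3: ['water', 'pencil', 'bedroom'] (min_width=20, slack=1)
Line 4: ['gentle', 'hard', 'valley'] (min_width=18, slack=3)
Line 5: ['system', 'stop', 'milk'] (min_width=16, slack=5)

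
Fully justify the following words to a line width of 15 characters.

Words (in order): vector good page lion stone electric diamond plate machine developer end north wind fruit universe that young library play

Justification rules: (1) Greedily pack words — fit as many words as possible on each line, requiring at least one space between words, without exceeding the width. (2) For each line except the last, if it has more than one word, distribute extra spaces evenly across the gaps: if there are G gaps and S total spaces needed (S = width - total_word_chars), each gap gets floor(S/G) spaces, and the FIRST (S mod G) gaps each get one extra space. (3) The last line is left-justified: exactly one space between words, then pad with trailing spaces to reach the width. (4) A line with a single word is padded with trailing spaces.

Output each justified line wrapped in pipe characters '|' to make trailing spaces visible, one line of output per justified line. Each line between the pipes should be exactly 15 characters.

Answer: |vector     good|
|page lion stone|
|electric       |
|diamond   plate|
|machine        |
|developer   end|
|north      wind|
|fruit  universe|
|that      young|
|library play   |

Derivation:
Line 1: ['vector', 'good'] (min_width=11, slack=4)
Line 2: ['page', 'lion', 'stone'] (min_width=15, slack=0)
Line 3: ['electric'] (min_width=8, slack=7)
Line 4: ['diamond', 'plate'] (min_width=13, slack=2)
Line 5: ['machine'] (min_width=7, slack=8)
Line 6: ['developer', 'end'] (min_width=13, slack=2)
Line 7: ['north', 'wind'] (min_width=10, slack=5)
Line 8: ['fruit', 'universe'] (min_width=14, slack=1)
Line 9: ['that', 'young'] (min_width=10, slack=5)
Line 10: ['library', 'play'] (min_width=12, slack=3)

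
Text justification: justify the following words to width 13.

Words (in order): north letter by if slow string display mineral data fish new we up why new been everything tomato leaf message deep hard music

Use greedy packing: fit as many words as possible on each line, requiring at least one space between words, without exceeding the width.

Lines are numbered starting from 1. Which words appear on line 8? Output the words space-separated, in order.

Line 1: ['north', 'letter'] (min_width=12, slack=1)
Line 2: ['by', 'if', 'slow'] (min_width=10, slack=3)
Line 3: ['string'] (min_width=6, slack=7)
Line 4: ['display'] (min_width=7, slack=6)
Line 5: ['mineral', 'data'] (min_width=12, slack=1)
Line 6: ['fish', 'new', 'we'] (min_width=11, slack=2)
Line 7: ['up', 'why', 'new'] (min_width=10, slack=3)
Line 8: ['been'] (min_width=4, slack=9)
Line 9: ['everything'] (min_width=10, slack=3)
Line 10: ['tomato', 'leaf'] (min_width=11, slack=2)
Line 11: ['message', 'deep'] (min_width=12, slack=1)
Line 12: ['hard', 'music'] (min_width=10, slack=3)

Answer: been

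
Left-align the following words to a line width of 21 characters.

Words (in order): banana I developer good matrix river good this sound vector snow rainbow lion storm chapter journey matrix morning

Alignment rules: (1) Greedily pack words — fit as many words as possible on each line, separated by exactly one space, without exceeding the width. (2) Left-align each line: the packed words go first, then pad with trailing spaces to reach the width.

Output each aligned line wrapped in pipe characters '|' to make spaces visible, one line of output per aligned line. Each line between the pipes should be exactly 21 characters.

Answer: |banana I developer   |
|good matrix river    |
|good this sound      |
|vector snow rainbow  |
|lion storm chapter   |
|journey matrix       |
|morning              |

Derivation:
Line 1: ['banana', 'I', 'developer'] (min_width=18, slack=3)
Line 2: ['good', 'matrix', 'river'] (min_width=17, slack=4)
Line 3: ['good', 'this', 'sound'] (min_width=15, slack=6)
Line 4: ['vector', 'snow', 'rainbow'] (min_width=19, slack=2)
Line 5: ['lion', 'storm', 'chapter'] (min_width=18, slack=3)
Line 6: ['journey', 'matrix'] (min_width=14, slack=7)
Line 7: ['morning'] (min_width=7, slack=14)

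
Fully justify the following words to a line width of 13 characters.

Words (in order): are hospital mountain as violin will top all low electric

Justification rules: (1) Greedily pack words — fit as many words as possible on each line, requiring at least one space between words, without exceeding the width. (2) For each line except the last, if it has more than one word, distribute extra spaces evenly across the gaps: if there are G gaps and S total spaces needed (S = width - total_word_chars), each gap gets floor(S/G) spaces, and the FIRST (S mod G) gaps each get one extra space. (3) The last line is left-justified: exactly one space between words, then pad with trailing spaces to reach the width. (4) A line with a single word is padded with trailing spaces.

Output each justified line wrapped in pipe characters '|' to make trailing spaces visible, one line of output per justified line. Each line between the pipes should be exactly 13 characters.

Answer: |are  hospital|
|mountain   as|
|violin   will|
|top  all  low|
|electric     |

Derivation:
Line 1: ['are', 'hospital'] (min_width=12, slack=1)
Line 2: ['mountain', 'as'] (min_width=11, slack=2)
Line 3: ['violin', 'will'] (min_width=11, slack=2)
Line 4: ['top', 'all', 'low'] (min_width=11, slack=2)
Line 5: ['electric'] (min_width=8, slack=5)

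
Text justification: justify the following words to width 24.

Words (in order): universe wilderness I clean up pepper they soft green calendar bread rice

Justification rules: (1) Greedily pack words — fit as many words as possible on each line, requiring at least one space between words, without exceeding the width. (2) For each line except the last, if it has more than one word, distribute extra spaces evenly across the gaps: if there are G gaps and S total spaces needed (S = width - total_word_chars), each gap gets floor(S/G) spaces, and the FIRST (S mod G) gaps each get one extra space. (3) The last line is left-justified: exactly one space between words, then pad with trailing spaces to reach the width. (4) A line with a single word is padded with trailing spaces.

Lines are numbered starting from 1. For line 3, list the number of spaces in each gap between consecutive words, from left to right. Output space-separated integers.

Line 1: ['universe', 'wilderness', 'I'] (min_width=21, slack=3)
Line 2: ['clean', 'up', 'pepper', 'they'] (min_width=20, slack=4)
Line 3: ['soft', 'green', 'calendar'] (min_width=19, slack=5)
Line 4: ['bread', 'rice'] (min_width=10, slack=14)

Answer: 4 3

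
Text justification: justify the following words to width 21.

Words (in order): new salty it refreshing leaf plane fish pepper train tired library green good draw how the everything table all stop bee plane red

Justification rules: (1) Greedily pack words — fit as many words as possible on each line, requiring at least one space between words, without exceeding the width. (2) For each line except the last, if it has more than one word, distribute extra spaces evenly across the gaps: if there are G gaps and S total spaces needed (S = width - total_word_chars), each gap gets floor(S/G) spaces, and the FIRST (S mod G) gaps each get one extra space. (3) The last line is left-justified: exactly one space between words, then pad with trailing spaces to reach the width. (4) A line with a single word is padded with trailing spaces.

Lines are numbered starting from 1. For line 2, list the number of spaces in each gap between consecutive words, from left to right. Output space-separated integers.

Answer: 1 1

Derivation:
Line 1: ['new', 'salty', 'it'] (min_width=12, slack=9)
Line 2: ['refreshing', 'leaf', 'plane'] (min_width=21, slack=0)
Line 3: ['fish', 'pepper', 'train'] (min_width=17, slack=4)
Line 4: ['tired', 'library', 'green'] (min_width=19, slack=2)
Line 5: ['good', 'draw', 'how', 'the'] (min_width=17, slack=4)
Line 6: ['everything', 'table', 'all'] (min_width=20, slack=1)
Line 7: ['stop', 'bee', 'plane', 'red'] (min_width=18, slack=3)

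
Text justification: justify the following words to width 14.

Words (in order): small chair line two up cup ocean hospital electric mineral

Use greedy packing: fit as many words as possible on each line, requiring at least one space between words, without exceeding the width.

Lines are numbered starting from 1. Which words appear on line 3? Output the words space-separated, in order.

Line 1: ['small', 'chair'] (min_width=11, slack=3)
Line 2: ['line', 'two', 'up'] (min_width=11, slack=3)
Line 3: ['cup', 'ocean'] (min_width=9, slack=5)
Line 4: ['hospital'] (min_width=8, slack=6)
Line 5: ['electric'] (min_width=8, slack=6)
Line 6: ['mineral'] (min_width=7, slack=7)

Answer: cup ocean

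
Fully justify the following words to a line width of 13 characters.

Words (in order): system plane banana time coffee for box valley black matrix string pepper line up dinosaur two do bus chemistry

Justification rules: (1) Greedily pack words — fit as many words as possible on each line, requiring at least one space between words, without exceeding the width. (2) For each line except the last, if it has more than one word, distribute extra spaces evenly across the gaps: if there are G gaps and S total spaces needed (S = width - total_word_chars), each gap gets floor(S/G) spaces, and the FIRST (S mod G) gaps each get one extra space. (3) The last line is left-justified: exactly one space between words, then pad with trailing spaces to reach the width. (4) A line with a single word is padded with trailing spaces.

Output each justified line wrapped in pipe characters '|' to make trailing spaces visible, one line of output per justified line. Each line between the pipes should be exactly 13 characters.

Line 1: ['system', 'plane'] (min_width=12, slack=1)
Line 2: ['banana', 'time'] (min_width=11, slack=2)
Line 3: ['coffee', 'for'] (min_width=10, slack=3)
Line 4: ['box', 'valley'] (min_width=10, slack=3)
Line 5: ['black', 'matrix'] (min_width=12, slack=1)
Line 6: ['string', 'pepper'] (min_width=13, slack=0)
Line 7: ['line', 'up'] (min_width=7, slack=6)
Line 8: ['dinosaur', 'two'] (min_width=12, slack=1)
Line 9: ['do', 'bus'] (min_width=6, slack=7)
Line 10: ['chemistry'] (min_width=9, slack=4)

Answer: |system  plane|
|banana   time|
|coffee    for|
|box    valley|
|black  matrix|
|string pepper|
|line       up|
|dinosaur  two|
|do        bus|
|chemistry    |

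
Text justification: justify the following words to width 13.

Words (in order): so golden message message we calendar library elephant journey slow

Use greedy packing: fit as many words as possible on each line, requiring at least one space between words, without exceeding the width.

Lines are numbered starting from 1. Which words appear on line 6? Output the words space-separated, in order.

Answer: elephant

Derivation:
Line 1: ['so', 'golden'] (min_width=9, slack=4)
Line 2: ['message'] (min_width=7, slack=6)
Line 3: ['message', 'we'] (min_width=10, slack=3)
Line 4: ['calendar'] (min_width=8, slack=5)
Line 5: ['library'] (min_width=7, slack=6)
Line 6: ['elephant'] (min_width=8, slack=5)
Line 7: ['journey', 'slow'] (min_width=12, slack=1)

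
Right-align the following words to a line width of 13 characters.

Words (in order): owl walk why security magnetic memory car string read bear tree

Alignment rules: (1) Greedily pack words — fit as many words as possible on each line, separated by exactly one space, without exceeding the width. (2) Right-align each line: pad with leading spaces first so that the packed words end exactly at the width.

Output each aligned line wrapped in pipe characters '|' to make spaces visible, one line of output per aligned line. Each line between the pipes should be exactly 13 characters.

Line 1: ['owl', 'walk', 'why'] (min_width=12, slack=1)
Line 2: ['security'] (min_width=8, slack=5)
Line 3: ['magnetic'] (min_width=8, slack=5)
Line 4: ['memory', 'car'] (min_width=10, slack=3)
Line 5: ['string', 'read'] (min_width=11, slack=2)
Line 6: ['bear', 'tree'] (min_width=9, slack=4)

Answer: | owl walk why|
|     security|
|     magnetic|
|   memory car|
|  string read|
|    bear tree|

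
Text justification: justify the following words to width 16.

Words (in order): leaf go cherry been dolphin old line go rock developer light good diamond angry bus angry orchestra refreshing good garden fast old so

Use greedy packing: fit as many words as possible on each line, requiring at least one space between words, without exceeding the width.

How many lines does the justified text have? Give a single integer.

Line 1: ['leaf', 'go', 'cherry'] (min_width=14, slack=2)
Line 2: ['been', 'dolphin', 'old'] (min_width=16, slack=0)
Line 3: ['line', 'go', 'rock'] (min_width=12, slack=4)
Line 4: ['developer', 'light'] (min_width=15, slack=1)
Line 5: ['good', 'diamond'] (min_width=12, slack=4)
Line 6: ['angry', 'bus', 'angry'] (min_width=15, slack=1)
Line 7: ['orchestra'] (min_width=9, slack=7)
Line 8: ['refreshing', 'good'] (min_width=15, slack=1)
Line 9: ['garden', 'fast', 'old'] (min_width=15, slack=1)
Line 10: ['so'] (min_width=2, slack=14)
Total lines: 10

Answer: 10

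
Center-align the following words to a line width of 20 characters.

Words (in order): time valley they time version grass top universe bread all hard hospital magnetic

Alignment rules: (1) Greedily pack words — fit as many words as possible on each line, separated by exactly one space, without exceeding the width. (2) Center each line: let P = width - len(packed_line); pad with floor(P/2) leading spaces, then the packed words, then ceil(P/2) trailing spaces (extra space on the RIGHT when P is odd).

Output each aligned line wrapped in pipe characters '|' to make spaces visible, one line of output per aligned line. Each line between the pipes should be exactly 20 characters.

Answer: |  time valley they  |
| time version grass |
| top universe bread |
| all hard hospital  |
|      magnetic      |

Derivation:
Line 1: ['time', 'valley', 'they'] (min_width=16, slack=4)
Line 2: ['time', 'version', 'grass'] (min_width=18, slack=2)
Line 3: ['top', 'universe', 'bread'] (min_width=18, slack=2)
Line 4: ['all', 'hard', 'hospital'] (min_width=17, slack=3)
Line 5: ['magnetic'] (min_width=8, slack=12)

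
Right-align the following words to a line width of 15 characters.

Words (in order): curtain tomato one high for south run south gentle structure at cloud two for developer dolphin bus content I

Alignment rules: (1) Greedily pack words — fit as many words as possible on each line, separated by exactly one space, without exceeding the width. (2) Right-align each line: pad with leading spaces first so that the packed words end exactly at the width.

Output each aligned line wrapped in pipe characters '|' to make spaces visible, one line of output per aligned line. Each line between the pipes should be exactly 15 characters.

Line 1: ['curtain', 'tomato'] (min_width=14, slack=1)
Line 2: ['one', 'high', 'for'] (min_width=12, slack=3)
Line 3: ['south', 'run', 'south'] (min_width=15, slack=0)
Line 4: ['gentle'] (min_width=6, slack=9)
Line 5: ['structure', 'at'] (min_width=12, slack=3)
Line 6: ['cloud', 'two', 'for'] (min_width=13, slack=2)
Line 7: ['developer'] (min_width=9, slack=6)
Line 8: ['dolphin', 'bus'] (min_width=11, slack=4)
Line 9: ['content', 'I'] (min_width=9, slack=6)

Answer: | curtain tomato|
|   one high for|
|south run south|
|         gentle|
|   structure at|
|  cloud two for|
|      developer|
|    dolphin bus|
|      content I|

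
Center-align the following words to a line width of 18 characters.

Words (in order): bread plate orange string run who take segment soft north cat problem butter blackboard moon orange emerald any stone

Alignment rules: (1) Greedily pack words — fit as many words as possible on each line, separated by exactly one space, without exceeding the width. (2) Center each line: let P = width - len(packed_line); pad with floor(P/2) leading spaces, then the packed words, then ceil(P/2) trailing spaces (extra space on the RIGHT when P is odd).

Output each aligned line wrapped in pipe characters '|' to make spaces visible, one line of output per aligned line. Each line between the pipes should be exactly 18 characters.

Line 1: ['bread', 'plate', 'orange'] (min_width=18, slack=0)
Line 2: ['string', 'run', 'who'] (min_width=14, slack=4)
Line 3: ['take', 'segment', 'soft'] (min_width=17, slack=1)
Line 4: ['north', 'cat', 'problem'] (min_width=17, slack=1)
Line 5: ['butter', 'blackboard'] (min_width=17, slack=1)
Line 6: ['moon', 'orange'] (min_width=11, slack=7)
Line 7: ['emerald', 'any', 'stone'] (min_width=17, slack=1)

Answer: |bread plate orange|
|  string run who  |
|take segment soft |
|north cat problem |
|butter blackboard |
|   moon orange    |
|emerald any stone |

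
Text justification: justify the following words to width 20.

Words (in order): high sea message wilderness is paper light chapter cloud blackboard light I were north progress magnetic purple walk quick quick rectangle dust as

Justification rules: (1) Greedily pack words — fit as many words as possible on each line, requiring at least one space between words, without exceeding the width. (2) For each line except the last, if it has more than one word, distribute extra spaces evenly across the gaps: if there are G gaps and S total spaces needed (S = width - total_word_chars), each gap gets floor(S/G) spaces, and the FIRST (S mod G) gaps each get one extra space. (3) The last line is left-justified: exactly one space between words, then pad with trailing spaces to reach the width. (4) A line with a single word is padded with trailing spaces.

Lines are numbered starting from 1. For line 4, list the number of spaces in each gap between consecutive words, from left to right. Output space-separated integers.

Line 1: ['high', 'sea', 'message'] (min_width=16, slack=4)
Line 2: ['wilderness', 'is', 'paper'] (min_width=19, slack=1)
Line 3: ['light', 'chapter', 'cloud'] (min_width=19, slack=1)
Line 4: ['blackboard', 'light', 'I'] (min_width=18, slack=2)
Line 5: ['were', 'north', 'progress'] (min_width=19, slack=1)
Line 6: ['magnetic', 'purple', 'walk'] (min_width=20, slack=0)
Line 7: ['quick', 'quick'] (min_width=11, slack=9)
Line 8: ['rectangle', 'dust', 'as'] (min_width=17, slack=3)

Answer: 2 2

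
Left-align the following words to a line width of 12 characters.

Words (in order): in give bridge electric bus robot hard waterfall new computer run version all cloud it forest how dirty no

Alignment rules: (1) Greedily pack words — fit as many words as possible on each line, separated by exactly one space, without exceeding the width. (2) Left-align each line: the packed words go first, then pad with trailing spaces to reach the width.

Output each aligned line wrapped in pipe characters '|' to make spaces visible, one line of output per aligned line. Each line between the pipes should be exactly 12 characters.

Line 1: ['in', 'give'] (min_width=7, slack=5)
Line 2: ['bridge'] (min_width=6, slack=6)
Line 3: ['electric', 'bus'] (min_width=12, slack=0)
Line 4: ['robot', 'hard'] (min_width=10, slack=2)
Line 5: ['waterfall'] (min_width=9, slack=3)
Line 6: ['new', 'computer'] (min_width=12, slack=0)
Line 7: ['run', 'version'] (min_width=11, slack=1)
Line 8: ['all', 'cloud', 'it'] (min_width=12, slack=0)
Line 9: ['forest', 'how'] (min_width=10, slack=2)
Line 10: ['dirty', 'no'] (min_width=8, slack=4)

Answer: |in give     |
|bridge      |
|electric bus|
|robot hard  |
|waterfall   |
|new computer|
|run version |
|all cloud it|
|forest how  |
|dirty no    |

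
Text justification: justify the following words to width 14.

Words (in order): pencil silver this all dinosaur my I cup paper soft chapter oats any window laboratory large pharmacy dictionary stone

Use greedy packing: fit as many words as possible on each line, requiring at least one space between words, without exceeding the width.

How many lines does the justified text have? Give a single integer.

Line 1: ['pencil', 'silver'] (min_width=13, slack=1)
Line 2: ['this', 'all'] (min_width=8, slack=6)
Line 3: ['dinosaur', 'my', 'I'] (min_width=13, slack=1)
Line 4: ['cup', 'paper', 'soft'] (min_width=14, slack=0)
Line 5: ['chapter', 'oats'] (min_width=12, slack=2)
Line 6: ['any', 'window'] (min_width=10, slack=4)
Line 7: ['laboratory'] (min_width=10, slack=4)
Line 8: ['large', 'pharmacy'] (min_width=14, slack=0)
Line 9: ['dictionary'] (min_width=10, slack=4)
Line 10: ['stone'] (min_width=5, slack=9)
Total lines: 10

Answer: 10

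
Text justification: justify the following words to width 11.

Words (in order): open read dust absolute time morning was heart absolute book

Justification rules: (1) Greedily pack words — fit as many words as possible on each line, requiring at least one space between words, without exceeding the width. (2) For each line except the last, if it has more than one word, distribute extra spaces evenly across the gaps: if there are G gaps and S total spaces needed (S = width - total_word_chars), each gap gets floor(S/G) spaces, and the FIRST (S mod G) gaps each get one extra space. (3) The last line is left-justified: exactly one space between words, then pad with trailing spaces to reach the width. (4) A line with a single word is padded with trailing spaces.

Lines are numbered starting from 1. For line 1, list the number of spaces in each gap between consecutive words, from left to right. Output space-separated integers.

Answer: 3

Derivation:
Line 1: ['open', 'read'] (min_width=9, slack=2)
Line 2: ['dust'] (min_width=4, slack=7)
Line 3: ['absolute'] (min_width=8, slack=3)
Line 4: ['time'] (min_width=4, slack=7)
Line 5: ['morning', 'was'] (min_width=11, slack=0)
Line 6: ['heart'] (min_width=5, slack=6)
Line 7: ['absolute'] (min_width=8, slack=3)
Line 8: ['book'] (min_width=4, slack=7)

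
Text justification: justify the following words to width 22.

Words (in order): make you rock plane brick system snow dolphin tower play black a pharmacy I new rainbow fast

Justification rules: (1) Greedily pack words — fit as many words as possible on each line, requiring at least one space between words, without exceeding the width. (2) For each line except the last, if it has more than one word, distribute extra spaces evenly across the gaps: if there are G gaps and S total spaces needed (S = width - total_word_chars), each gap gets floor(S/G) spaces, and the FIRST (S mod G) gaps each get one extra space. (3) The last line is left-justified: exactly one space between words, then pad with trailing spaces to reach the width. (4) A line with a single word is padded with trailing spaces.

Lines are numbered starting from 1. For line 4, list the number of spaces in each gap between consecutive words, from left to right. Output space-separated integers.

Answer: 1 1 1 1

Derivation:
Line 1: ['make', 'you', 'rock', 'plane'] (min_width=19, slack=3)
Line 2: ['brick', 'system', 'snow'] (min_width=17, slack=5)
Line 3: ['dolphin', 'tower', 'play'] (min_width=18, slack=4)
Line 4: ['black', 'a', 'pharmacy', 'I', 'new'] (min_width=22, slack=0)
Line 5: ['rainbow', 'fast'] (min_width=12, slack=10)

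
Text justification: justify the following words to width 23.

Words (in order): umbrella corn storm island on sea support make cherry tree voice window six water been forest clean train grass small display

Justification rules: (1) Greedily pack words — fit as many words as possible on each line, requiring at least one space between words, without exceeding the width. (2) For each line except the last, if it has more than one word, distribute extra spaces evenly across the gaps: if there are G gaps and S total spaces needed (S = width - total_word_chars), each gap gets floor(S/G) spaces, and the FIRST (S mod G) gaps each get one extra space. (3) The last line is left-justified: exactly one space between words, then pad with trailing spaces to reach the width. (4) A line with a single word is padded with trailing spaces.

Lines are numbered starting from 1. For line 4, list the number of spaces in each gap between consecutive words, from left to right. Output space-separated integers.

Answer: 2 2 1

Derivation:
Line 1: ['umbrella', 'corn', 'storm'] (min_width=19, slack=4)
Line 2: ['island', 'on', 'sea', 'support'] (min_width=21, slack=2)
Line 3: ['make', 'cherry', 'tree', 'voice'] (min_width=22, slack=1)
Line 4: ['window', 'six', 'water', 'been'] (min_width=21, slack=2)
Line 5: ['forest', 'clean', 'train'] (min_width=18, slack=5)
Line 6: ['grass', 'small', 'display'] (min_width=19, slack=4)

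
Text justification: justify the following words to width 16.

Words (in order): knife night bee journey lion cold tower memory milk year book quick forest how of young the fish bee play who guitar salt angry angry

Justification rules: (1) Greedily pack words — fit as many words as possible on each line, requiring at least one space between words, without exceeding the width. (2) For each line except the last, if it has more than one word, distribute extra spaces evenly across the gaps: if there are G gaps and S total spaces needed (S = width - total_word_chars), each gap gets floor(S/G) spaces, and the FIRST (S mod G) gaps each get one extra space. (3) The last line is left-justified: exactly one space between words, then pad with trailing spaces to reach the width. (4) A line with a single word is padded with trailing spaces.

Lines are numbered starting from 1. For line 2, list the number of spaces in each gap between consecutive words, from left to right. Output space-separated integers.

Answer: 5

Derivation:
Line 1: ['knife', 'night', 'bee'] (min_width=15, slack=1)
Line 2: ['journey', 'lion'] (min_width=12, slack=4)
Line 3: ['cold', 'tower'] (min_width=10, slack=6)
Line 4: ['memory', 'milk', 'year'] (min_width=16, slack=0)
Line 5: ['book', 'quick'] (min_width=10, slack=6)
Line 6: ['forest', 'how', 'of'] (min_width=13, slack=3)
Line 7: ['young', 'the', 'fish'] (min_width=14, slack=2)
Line 8: ['bee', 'play', 'who'] (min_width=12, slack=4)
Line 9: ['guitar', 'salt'] (min_width=11, slack=5)
Line 10: ['angry', 'angry'] (min_width=11, slack=5)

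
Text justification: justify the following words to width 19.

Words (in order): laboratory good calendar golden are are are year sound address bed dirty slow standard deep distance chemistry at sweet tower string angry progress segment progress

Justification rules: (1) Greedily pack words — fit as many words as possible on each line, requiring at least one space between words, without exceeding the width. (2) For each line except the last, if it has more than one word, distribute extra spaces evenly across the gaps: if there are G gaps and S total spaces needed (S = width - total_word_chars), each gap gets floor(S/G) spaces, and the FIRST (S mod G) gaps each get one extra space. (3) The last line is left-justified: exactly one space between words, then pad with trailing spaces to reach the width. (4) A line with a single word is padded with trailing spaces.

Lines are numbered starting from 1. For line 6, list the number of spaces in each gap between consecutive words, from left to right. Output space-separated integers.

Line 1: ['laboratory', 'good'] (min_width=15, slack=4)
Line 2: ['calendar', 'golden', 'are'] (min_width=19, slack=0)
Line 3: ['are', 'are', 'year', 'sound'] (min_width=18, slack=1)
Line 4: ['address', 'bed', 'dirty'] (min_width=17, slack=2)
Line 5: ['slow', 'standard', 'deep'] (min_width=18, slack=1)
Line 6: ['distance', 'chemistry'] (min_width=18, slack=1)
Line 7: ['at', 'sweet', 'tower'] (min_width=14, slack=5)
Line 8: ['string', 'angry'] (min_width=12, slack=7)
Line 9: ['progress', 'segment'] (min_width=16, slack=3)
Line 10: ['progress'] (min_width=8, slack=11)

Answer: 2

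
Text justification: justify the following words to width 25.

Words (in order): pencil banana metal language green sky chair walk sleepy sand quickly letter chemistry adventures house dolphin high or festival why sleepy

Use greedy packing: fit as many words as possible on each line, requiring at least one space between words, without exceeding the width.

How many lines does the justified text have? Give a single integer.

Answer: 7

Derivation:
Line 1: ['pencil', 'banana', 'metal'] (min_width=19, slack=6)
Line 2: ['language', 'green', 'sky', 'chair'] (min_width=24, slack=1)
Line 3: ['walk', 'sleepy', 'sand', 'quickly'] (min_width=24, slack=1)
Line 4: ['letter', 'chemistry'] (min_width=16, slack=9)
Line 5: ['adventures', 'house', 'dolphin'] (min_width=24, slack=1)
Line 6: ['high', 'or', 'festival', 'why'] (min_width=20, slack=5)
Line 7: ['sleepy'] (min_width=6, slack=19)
Total lines: 7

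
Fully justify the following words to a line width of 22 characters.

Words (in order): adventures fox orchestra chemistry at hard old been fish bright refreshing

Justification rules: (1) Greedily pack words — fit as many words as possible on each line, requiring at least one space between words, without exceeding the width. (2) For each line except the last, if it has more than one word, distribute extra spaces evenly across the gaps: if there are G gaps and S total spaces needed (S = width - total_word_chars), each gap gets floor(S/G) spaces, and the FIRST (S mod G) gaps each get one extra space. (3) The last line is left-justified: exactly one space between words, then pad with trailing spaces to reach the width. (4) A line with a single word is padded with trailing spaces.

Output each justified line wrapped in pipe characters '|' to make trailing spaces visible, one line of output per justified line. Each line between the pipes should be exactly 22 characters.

Line 1: ['adventures', 'fox'] (min_width=14, slack=8)
Line 2: ['orchestra', 'chemistry', 'at'] (min_width=22, slack=0)
Line 3: ['hard', 'old', 'been', 'fish'] (min_width=18, slack=4)
Line 4: ['bright', 'refreshing'] (min_width=17, slack=5)

Answer: |adventures         fox|
|orchestra chemistry at|
|hard   old  been  fish|
|bright refreshing     |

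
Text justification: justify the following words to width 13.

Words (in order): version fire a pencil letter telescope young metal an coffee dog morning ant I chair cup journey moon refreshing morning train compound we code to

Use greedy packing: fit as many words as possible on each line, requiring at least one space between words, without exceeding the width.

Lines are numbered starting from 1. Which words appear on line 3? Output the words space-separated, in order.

Answer: letter

Derivation:
Line 1: ['version', 'fire'] (min_width=12, slack=1)
Line 2: ['a', 'pencil'] (min_width=8, slack=5)
Line 3: ['letter'] (min_width=6, slack=7)
Line 4: ['telescope'] (min_width=9, slack=4)
Line 5: ['young', 'metal'] (min_width=11, slack=2)
Line 6: ['an', 'coffee', 'dog'] (min_width=13, slack=0)
Line 7: ['morning', 'ant', 'I'] (min_width=13, slack=0)
Line 8: ['chair', 'cup'] (min_width=9, slack=4)
Line 9: ['journey', 'moon'] (min_width=12, slack=1)
Line 10: ['refreshing'] (min_width=10, slack=3)
Line 11: ['morning', 'train'] (min_width=13, slack=0)
Line 12: ['compound', 'we'] (min_width=11, slack=2)
Line 13: ['code', 'to'] (min_width=7, slack=6)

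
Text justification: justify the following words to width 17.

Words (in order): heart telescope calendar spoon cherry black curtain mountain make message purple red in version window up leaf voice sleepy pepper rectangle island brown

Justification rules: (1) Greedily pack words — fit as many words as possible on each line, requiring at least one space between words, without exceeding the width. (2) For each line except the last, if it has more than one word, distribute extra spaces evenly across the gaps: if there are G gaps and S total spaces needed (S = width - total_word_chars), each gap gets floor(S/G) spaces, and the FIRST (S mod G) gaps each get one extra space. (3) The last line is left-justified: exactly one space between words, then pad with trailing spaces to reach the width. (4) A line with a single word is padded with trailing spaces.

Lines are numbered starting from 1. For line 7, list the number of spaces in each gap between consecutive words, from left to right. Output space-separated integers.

Answer: 1 1

Derivation:
Line 1: ['heart', 'telescope'] (min_width=15, slack=2)
Line 2: ['calendar', 'spoon'] (min_width=14, slack=3)
Line 3: ['cherry', 'black'] (min_width=12, slack=5)
Line 4: ['curtain', 'mountain'] (min_width=16, slack=1)
Line 5: ['make', 'message'] (min_width=12, slack=5)
Line 6: ['purple', 'red', 'in'] (min_width=13, slack=4)
Line 7: ['version', 'window', 'up'] (min_width=17, slack=0)
Line 8: ['leaf', 'voice', 'sleepy'] (min_width=17, slack=0)
Line 9: ['pepper', 'rectangle'] (min_width=16, slack=1)
Line 10: ['island', 'brown'] (min_width=12, slack=5)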